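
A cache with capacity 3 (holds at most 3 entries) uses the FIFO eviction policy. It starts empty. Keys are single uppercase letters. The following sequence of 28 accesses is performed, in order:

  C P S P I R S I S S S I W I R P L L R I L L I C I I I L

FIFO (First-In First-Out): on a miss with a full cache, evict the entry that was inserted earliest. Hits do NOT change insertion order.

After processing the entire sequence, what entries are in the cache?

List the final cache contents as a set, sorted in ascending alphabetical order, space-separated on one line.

Answer: C I L

Derivation:
FIFO simulation (capacity=3):
  1. access C: MISS. Cache (old->new): [C]
  2. access P: MISS. Cache (old->new): [C P]
  3. access S: MISS. Cache (old->new): [C P S]
  4. access P: HIT. Cache (old->new): [C P S]
  5. access I: MISS, evict C. Cache (old->new): [P S I]
  6. access R: MISS, evict P. Cache (old->new): [S I R]
  7. access S: HIT. Cache (old->new): [S I R]
  8. access I: HIT. Cache (old->new): [S I R]
  9. access S: HIT. Cache (old->new): [S I R]
  10. access S: HIT. Cache (old->new): [S I R]
  11. access S: HIT. Cache (old->new): [S I R]
  12. access I: HIT. Cache (old->new): [S I R]
  13. access W: MISS, evict S. Cache (old->new): [I R W]
  14. access I: HIT. Cache (old->new): [I R W]
  15. access R: HIT. Cache (old->new): [I R W]
  16. access P: MISS, evict I. Cache (old->new): [R W P]
  17. access L: MISS, evict R. Cache (old->new): [W P L]
  18. access L: HIT. Cache (old->new): [W P L]
  19. access R: MISS, evict W. Cache (old->new): [P L R]
  20. access I: MISS, evict P. Cache (old->new): [L R I]
  21. access L: HIT. Cache (old->new): [L R I]
  22. access L: HIT. Cache (old->new): [L R I]
  23. access I: HIT. Cache (old->new): [L R I]
  24. access C: MISS, evict L. Cache (old->new): [R I C]
  25. access I: HIT. Cache (old->new): [R I C]
  26. access I: HIT. Cache (old->new): [R I C]
  27. access I: HIT. Cache (old->new): [R I C]
  28. access L: MISS, evict R. Cache (old->new): [I C L]
Total: 16 hits, 12 misses, 9 evictions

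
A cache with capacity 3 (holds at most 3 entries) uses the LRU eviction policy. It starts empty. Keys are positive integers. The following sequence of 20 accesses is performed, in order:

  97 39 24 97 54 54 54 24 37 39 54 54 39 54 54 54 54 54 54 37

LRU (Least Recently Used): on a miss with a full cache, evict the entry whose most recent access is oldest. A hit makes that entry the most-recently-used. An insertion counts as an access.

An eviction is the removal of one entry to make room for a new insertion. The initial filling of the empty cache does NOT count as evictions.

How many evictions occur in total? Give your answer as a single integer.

LRU simulation (capacity=3):
  1. access 97: MISS. Cache (LRU->MRU): [97]
  2. access 39: MISS. Cache (LRU->MRU): [97 39]
  3. access 24: MISS. Cache (LRU->MRU): [97 39 24]
  4. access 97: HIT. Cache (LRU->MRU): [39 24 97]
  5. access 54: MISS, evict 39. Cache (LRU->MRU): [24 97 54]
  6. access 54: HIT. Cache (LRU->MRU): [24 97 54]
  7. access 54: HIT. Cache (LRU->MRU): [24 97 54]
  8. access 24: HIT. Cache (LRU->MRU): [97 54 24]
  9. access 37: MISS, evict 97. Cache (LRU->MRU): [54 24 37]
  10. access 39: MISS, evict 54. Cache (LRU->MRU): [24 37 39]
  11. access 54: MISS, evict 24. Cache (LRU->MRU): [37 39 54]
  12. access 54: HIT. Cache (LRU->MRU): [37 39 54]
  13. access 39: HIT. Cache (LRU->MRU): [37 54 39]
  14. access 54: HIT. Cache (LRU->MRU): [37 39 54]
  15. access 54: HIT. Cache (LRU->MRU): [37 39 54]
  16. access 54: HIT. Cache (LRU->MRU): [37 39 54]
  17. access 54: HIT. Cache (LRU->MRU): [37 39 54]
  18. access 54: HIT. Cache (LRU->MRU): [37 39 54]
  19. access 54: HIT. Cache (LRU->MRU): [37 39 54]
  20. access 37: HIT. Cache (LRU->MRU): [39 54 37]
Total: 13 hits, 7 misses, 4 evictions

Answer: 4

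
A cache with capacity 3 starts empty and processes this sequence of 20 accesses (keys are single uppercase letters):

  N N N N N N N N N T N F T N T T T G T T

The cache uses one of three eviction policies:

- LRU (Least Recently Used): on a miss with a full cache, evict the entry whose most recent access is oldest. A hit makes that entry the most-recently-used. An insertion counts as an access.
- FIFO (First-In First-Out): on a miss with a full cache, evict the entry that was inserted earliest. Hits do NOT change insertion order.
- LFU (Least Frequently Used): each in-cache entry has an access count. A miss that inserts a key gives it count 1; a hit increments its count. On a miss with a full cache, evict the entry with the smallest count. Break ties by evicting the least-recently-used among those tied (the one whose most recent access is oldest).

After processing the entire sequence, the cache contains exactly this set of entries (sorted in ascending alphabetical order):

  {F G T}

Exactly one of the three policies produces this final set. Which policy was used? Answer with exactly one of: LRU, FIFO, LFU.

Simulating under each policy and comparing final sets:
  LRU: final set = {G N T} -> differs
  FIFO: final set = {F G T} -> MATCHES target
  LFU: final set = {G N T} -> differs
Only FIFO produces the target set.

Answer: FIFO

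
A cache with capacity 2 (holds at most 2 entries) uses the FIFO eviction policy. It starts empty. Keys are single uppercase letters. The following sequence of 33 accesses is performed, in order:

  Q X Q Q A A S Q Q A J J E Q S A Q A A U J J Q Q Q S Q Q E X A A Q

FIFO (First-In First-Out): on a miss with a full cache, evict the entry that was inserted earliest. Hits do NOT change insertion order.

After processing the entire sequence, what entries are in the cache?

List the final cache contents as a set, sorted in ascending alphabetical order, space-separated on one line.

FIFO simulation (capacity=2):
  1. access Q: MISS. Cache (old->new): [Q]
  2. access X: MISS. Cache (old->new): [Q X]
  3. access Q: HIT. Cache (old->new): [Q X]
  4. access Q: HIT. Cache (old->new): [Q X]
  5. access A: MISS, evict Q. Cache (old->new): [X A]
  6. access A: HIT. Cache (old->new): [X A]
  7. access S: MISS, evict X. Cache (old->new): [A S]
  8. access Q: MISS, evict A. Cache (old->new): [S Q]
  9. access Q: HIT. Cache (old->new): [S Q]
  10. access A: MISS, evict S. Cache (old->new): [Q A]
  11. access J: MISS, evict Q. Cache (old->new): [A J]
  12. access J: HIT. Cache (old->new): [A J]
  13. access E: MISS, evict A. Cache (old->new): [J E]
  14. access Q: MISS, evict J. Cache (old->new): [E Q]
  15. access S: MISS, evict E. Cache (old->new): [Q S]
  16. access A: MISS, evict Q. Cache (old->new): [S A]
  17. access Q: MISS, evict S. Cache (old->new): [A Q]
  18. access A: HIT. Cache (old->new): [A Q]
  19. access A: HIT. Cache (old->new): [A Q]
  20. access U: MISS, evict A. Cache (old->new): [Q U]
  21. access J: MISS, evict Q. Cache (old->new): [U J]
  22. access J: HIT. Cache (old->new): [U J]
  23. access Q: MISS, evict U. Cache (old->new): [J Q]
  24. access Q: HIT. Cache (old->new): [J Q]
  25. access Q: HIT. Cache (old->new): [J Q]
  26. access S: MISS, evict J. Cache (old->new): [Q S]
  27. access Q: HIT. Cache (old->new): [Q S]
  28. access Q: HIT. Cache (old->new): [Q S]
  29. access E: MISS, evict Q. Cache (old->new): [S E]
  30. access X: MISS, evict S. Cache (old->new): [E X]
  31. access A: MISS, evict E. Cache (old->new): [X A]
  32. access A: HIT. Cache (old->new): [X A]
  33. access Q: MISS, evict X. Cache (old->new): [A Q]
Total: 13 hits, 20 misses, 18 evictions

Answer: A Q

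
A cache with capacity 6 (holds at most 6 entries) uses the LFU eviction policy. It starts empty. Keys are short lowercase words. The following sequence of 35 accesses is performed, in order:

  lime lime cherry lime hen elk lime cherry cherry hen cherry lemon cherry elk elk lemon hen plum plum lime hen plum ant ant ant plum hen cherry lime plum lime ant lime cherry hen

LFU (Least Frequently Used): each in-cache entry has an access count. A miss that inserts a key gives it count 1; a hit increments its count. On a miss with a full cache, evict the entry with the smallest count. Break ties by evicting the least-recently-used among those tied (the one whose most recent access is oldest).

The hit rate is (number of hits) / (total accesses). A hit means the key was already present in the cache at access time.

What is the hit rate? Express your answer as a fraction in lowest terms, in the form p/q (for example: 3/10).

Answer: 4/5

Derivation:
LFU simulation (capacity=6):
  1. access lime: MISS. Cache: [lime(c=1)]
  2. access lime: HIT, count now 2. Cache: [lime(c=2)]
  3. access cherry: MISS. Cache: [cherry(c=1) lime(c=2)]
  4. access lime: HIT, count now 3. Cache: [cherry(c=1) lime(c=3)]
  5. access hen: MISS. Cache: [cherry(c=1) hen(c=1) lime(c=3)]
  6. access elk: MISS. Cache: [cherry(c=1) hen(c=1) elk(c=1) lime(c=3)]
  7. access lime: HIT, count now 4. Cache: [cherry(c=1) hen(c=1) elk(c=1) lime(c=4)]
  8. access cherry: HIT, count now 2. Cache: [hen(c=1) elk(c=1) cherry(c=2) lime(c=4)]
  9. access cherry: HIT, count now 3. Cache: [hen(c=1) elk(c=1) cherry(c=3) lime(c=4)]
  10. access hen: HIT, count now 2. Cache: [elk(c=1) hen(c=2) cherry(c=3) lime(c=4)]
  11. access cherry: HIT, count now 4. Cache: [elk(c=1) hen(c=2) lime(c=4) cherry(c=4)]
  12. access lemon: MISS. Cache: [elk(c=1) lemon(c=1) hen(c=2) lime(c=4) cherry(c=4)]
  13. access cherry: HIT, count now 5. Cache: [elk(c=1) lemon(c=1) hen(c=2) lime(c=4) cherry(c=5)]
  14. access elk: HIT, count now 2. Cache: [lemon(c=1) hen(c=2) elk(c=2) lime(c=4) cherry(c=5)]
  15. access elk: HIT, count now 3. Cache: [lemon(c=1) hen(c=2) elk(c=3) lime(c=4) cherry(c=5)]
  16. access lemon: HIT, count now 2. Cache: [hen(c=2) lemon(c=2) elk(c=3) lime(c=4) cherry(c=5)]
  17. access hen: HIT, count now 3. Cache: [lemon(c=2) elk(c=3) hen(c=3) lime(c=4) cherry(c=5)]
  18. access plum: MISS. Cache: [plum(c=1) lemon(c=2) elk(c=3) hen(c=3) lime(c=4) cherry(c=5)]
  19. access plum: HIT, count now 2. Cache: [lemon(c=2) plum(c=2) elk(c=3) hen(c=3) lime(c=4) cherry(c=5)]
  20. access lime: HIT, count now 5. Cache: [lemon(c=2) plum(c=2) elk(c=3) hen(c=3) cherry(c=5) lime(c=5)]
  21. access hen: HIT, count now 4. Cache: [lemon(c=2) plum(c=2) elk(c=3) hen(c=4) cherry(c=5) lime(c=5)]
  22. access plum: HIT, count now 3. Cache: [lemon(c=2) elk(c=3) plum(c=3) hen(c=4) cherry(c=5) lime(c=5)]
  23. access ant: MISS, evict lemon(c=2). Cache: [ant(c=1) elk(c=3) plum(c=3) hen(c=4) cherry(c=5) lime(c=5)]
  24. access ant: HIT, count now 2. Cache: [ant(c=2) elk(c=3) plum(c=3) hen(c=4) cherry(c=5) lime(c=5)]
  25. access ant: HIT, count now 3. Cache: [elk(c=3) plum(c=3) ant(c=3) hen(c=4) cherry(c=5) lime(c=5)]
  26. access plum: HIT, count now 4. Cache: [elk(c=3) ant(c=3) hen(c=4) plum(c=4) cherry(c=5) lime(c=5)]
  27. access hen: HIT, count now 5. Cache: [elk(c=3) ant(c=3) plum(c=4) cherry(c=5) lime(c=5) hen(c=5)]
  28. access cherry: HIT, count now 6. Cache: [elk(c=3) ant(c=3) plum(c=4) lime(c=5) hen(c=5) cherry(c=6)]
  29. access lime: HIT, count now 6. Cache: [elk(c=3) ant(c=3) plum(c=4) hen(c=5) cherry(c=6) lime(c=6)]
  30. access plum: HIT, count now 5. Cache: [elk(c=3) ant(c=3) hen(c=5) plum(c=5) cherry(c=6) lime(c=6)]
  31. access lime: HIT, count now 7. Cache: [elk(c=3) ant(c=3) hen(c=5) plum(c=5) cherry(c=6) lime(c=7)]
  32. access ant: HIT, count now 4. Cache: [elk(c=3) ant(c=4) hen(c=5) plum(c=5) cherry(c=6) lime(c=7)]
  33. access lime: HIT, count now 8. Cache: [elk(c=3) ant(c=4) hen(c=5) plum(c=5) cherry(c=6) lime(c=8)]
  34. access cherry: HIT, count now 7. Cache: [elk(c=3) ant(c=4) hen(c=5) plum(c=5) cherry(c=7) lime(c=8)]
  35. access hen: HIT, count now 6. Cache: [elk(c=3) ant(c=4) plum(c=5) hen(c=6) cherry(c=7) lime(c=8)]
Total: 28 hits, 7 misses, 1 evictions

Hit rate = 28/35 = 4/5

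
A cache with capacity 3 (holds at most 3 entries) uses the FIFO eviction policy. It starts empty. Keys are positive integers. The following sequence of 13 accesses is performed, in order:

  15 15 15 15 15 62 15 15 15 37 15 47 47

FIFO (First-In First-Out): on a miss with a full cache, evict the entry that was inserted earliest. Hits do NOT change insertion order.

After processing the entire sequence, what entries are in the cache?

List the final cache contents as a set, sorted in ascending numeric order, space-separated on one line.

FIFO simulation (capacity=3):
  1. access 15: MISS. Cache (old->new): [15]
  2. access 15: HIT. Cache (old->new): [15]
  3. access 15: HIT. Cache (old->new): [15]
  4. access 15: HIT. Cache (old->new): [15]
  5. access 15: HIT. Cache (old->new): [15]
  6. access 62: MISS. Cache (old->new): [15 62]
  7. access 15: HIT. Cache (old->new): [15 62]
  8. access 15: HIT. Cache (old->new): [15 62]
  9. access 15: HIT. Cache (old->new): [15 62]
  10. access 37: MISS. Cache (old->new): [15 62 37]
  11. access 15: HIT. Cache (old->new): [15 62 37]
  12. access 47: MISS, evict 15. Cache (old->new): [62 37 47]
  13. access 47: HIT. Cache (old->new): [62 37 47]
Total: 9 hits, 4 misses, 1 evictions

Answer: 37 47 62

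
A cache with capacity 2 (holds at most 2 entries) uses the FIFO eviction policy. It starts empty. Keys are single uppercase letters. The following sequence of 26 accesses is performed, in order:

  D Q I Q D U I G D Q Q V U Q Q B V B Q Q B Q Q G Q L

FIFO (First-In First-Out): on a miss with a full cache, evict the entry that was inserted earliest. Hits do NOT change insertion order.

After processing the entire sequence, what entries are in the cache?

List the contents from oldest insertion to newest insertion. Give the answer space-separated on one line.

Answer: Q L

Derivation:
FIFO simulation (capacity=2):
  1. access D: MISS. Cache (old->new): [D]
  2. access Q: MISS. Cache (old->new): [D Q]
  3. access I: MISS, evict D. Cache (old->new): [Q I]
  4. access Q: HIT. Cache (old->new): [Q I]
  5. access D: MISS, evict Q. Cache (old->new): [I D]
  6. access U: MISS, evict I. Cache (old->new): [D U]
  7. access I: MISS, evict D. Cache (old->new): [U I]
  8. access G: MISS, evict U. Cache (old->new): [I G]
  9. access D: MISS, evict I. Cache (old->new): [G D]
  10. access Q: MISS, evict G. Cache (old->new): [D Q]
  11. access Q: HIT. Cache (old->new): [D Q]
  12. access V: MISS, evict D. Cache (old->new): [Q V]
  13. access U: MISS, evict Q. Cache (old->new): [V U]
  14. access Q: MISS, evict V. Cache (old->new): [U Q]
  15. access Q: HIT. Cache (old->new): [U Q]
  16. access B: MISS, evict U. Cache (old->new): [Q B]
  17. access V: MISS, evict Q. Cache (old->new): [B V]
  18. access B: HIT. Cache (old->new): [B V]
  19. access Q: MISS, evict B. Cache (old->new): [V Q]
  20. access Q: HIT. Cache (old->new): [V Q]
  21. access B: MISS, evict V. Cache (old->new): [Q B]
  22. access Q: HIT. Cache (old->new): [Q B]
  23. access Q: HIT. Cache (old->new): [Q B]
  24. access G: MISS, evict Q. Cache (old->new): [B G]
  25. access Q: MISS, evict B. Cache (old->new): [G Q]
  26. access L: MISS, evict G. Cache (old->new): [Q L]
Total: 7 hits, 19 misses, 17 evictions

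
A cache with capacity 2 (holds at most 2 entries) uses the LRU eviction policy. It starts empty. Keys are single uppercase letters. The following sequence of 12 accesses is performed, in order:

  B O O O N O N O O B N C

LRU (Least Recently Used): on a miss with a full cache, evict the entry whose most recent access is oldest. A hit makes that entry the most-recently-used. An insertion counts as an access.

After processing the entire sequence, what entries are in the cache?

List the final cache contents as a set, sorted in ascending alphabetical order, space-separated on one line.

LRU simulation (capacity=2):
  1. access B: MISS. Cache (LRU->MRU): [B]
  2. access O: MISS. Cache (LRU->MRU): [B O]
  3. access O: HIT. Cache (LRU->MRU): [B O]
  4. access O: HIT. Cache (LRU->MRU): [B O]
  5. access N: MISS, evict B. Cache (LRU->MRU): [O N]
  6. access O: HIT. Cache (LRU->MRU): [N O]
  7. access N: HIT. Cache (LRU->MRU): [O N]
  8. access O: HIT. Cache (LRU->MRU): [N O]
  9. access O: HIT. Cache (LRU->MRU): [N O]
  10. access B: MISS, evict N. Cache (LRU->MRU): [O B]
  11. access N: MISS, evict O. Cache (LRU->MRU): [B N]
  12. access C: MISS, evict B. Cache (LRU->MRU): [N C]
Total: 6 hits, 6 misses, 4 evictions

Answer: C N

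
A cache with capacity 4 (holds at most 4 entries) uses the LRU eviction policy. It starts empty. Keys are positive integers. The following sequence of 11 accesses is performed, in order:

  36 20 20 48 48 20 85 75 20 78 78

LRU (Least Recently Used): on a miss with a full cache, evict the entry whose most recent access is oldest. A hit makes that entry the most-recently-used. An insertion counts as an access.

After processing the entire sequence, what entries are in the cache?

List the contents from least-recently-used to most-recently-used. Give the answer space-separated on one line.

Answer: 85 75 20 78

Derivation:
LRU simulation (capacity=4):
  1. access 36: MISS. Cache (LRU->MRU): [36]
  2. access 20: MISS. Cache (LRU->MRU): [36 20]
  3. access 20: HIT. Cache (LRU->MRU): [36 20]
  4. access 48: MISS. Cache (LRU->MRU): [36 20 48]
  5. access 48: HIT. Cache (LRU->MRU): [36 20 48]
  6. access 20: HIT. Cache (LRU->MRU): [36 48 20]
  7. access 85: MISS. Cache (LRU->MRU): [36 48 20 85]
  8. access 75: MISS, evict 36. Cache (LRU->MRU): [48 20 85 75]
  9. access 20: HIT. Cache (LRU->MRU): [48 85 75 20]
  10. access 78: MISS, evict 48. Cache (LRU->MRU): [85 75 20 78]
  11. access 78: HIT. Cache (LRU->MRU): [85 75 20 78]
Total: 5 hits, 6 misses, 2 evictions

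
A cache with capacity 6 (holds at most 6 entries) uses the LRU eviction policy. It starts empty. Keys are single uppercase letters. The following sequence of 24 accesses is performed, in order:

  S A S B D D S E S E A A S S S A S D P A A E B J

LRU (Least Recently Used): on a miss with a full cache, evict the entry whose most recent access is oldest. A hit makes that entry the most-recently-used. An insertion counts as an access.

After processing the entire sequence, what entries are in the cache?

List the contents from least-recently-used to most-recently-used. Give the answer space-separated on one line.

LRU simulation (capacity=6):
  1. access S: MISS. Cache (LRU->MRU): [S]
  2. access A: MISS. Cache (LRU->MRU): [S A]
  3. access S: HIT. Cache (LRU->MRU): [A S]
  4. access B: MISS. Cache (LRU->MRU): [A S B]
  5. access D: MISS. Cache (LRU->MRU): [A S B D]
  6. access D: HIT. Cache (LRU->MRU): [A S B D]
  7. access S: HIT. Cache (LRU->MRU): [A B D S]
  8. access E: MISS. Cache (LRU->MRU): [A B D S E]
  9. access S: HIT. Cache (LRU->MRU): [A B D E S]
  10. access E: HIT. Cache (LRU->MRU): [A B D S E]
  11. access A: HIT. Cache (LRU->MRU): [B D S E A]
  12. access A: HIT. Cache (LRU->MRU): [B D S E A]
  13. access S: HIT. Cache (LRU->MRU): [B D E A S]
  14. access S: HIT. Cache (LRU->MRU): [B D E A S]
  15. access S: HIT. Cache (LRU->MRU): [B D E A S]
  16. access A: HIT. Cache (LRU->MRU): [B D E S A]
  17. access S: HIT. Cache (LRU->MRU): [B D E A S]
  18. access D: HIT. Cache (LRU->MRU): [B E A S D]
  19. access P: MISS. Cache (LRU->MRU): [B E A S D P]
  20. access A: HIT. Cache (LRU->MRU): [B E S D P A]
  21. access A: HIT. Cache (LRU->MRU): [B E S D P A]
  22. access E: HIT. Cache (LRU->MRU): [B S D P A E]
  23. access B: HIT. Cache (LRU->MRU): [S D P A E B]
  24. access J: MISS, evict S. Cache (LRU->MRU): [D P A E B J]
Total: 17 hits, 7 misses, 1 evictions

Answer: D P A E B J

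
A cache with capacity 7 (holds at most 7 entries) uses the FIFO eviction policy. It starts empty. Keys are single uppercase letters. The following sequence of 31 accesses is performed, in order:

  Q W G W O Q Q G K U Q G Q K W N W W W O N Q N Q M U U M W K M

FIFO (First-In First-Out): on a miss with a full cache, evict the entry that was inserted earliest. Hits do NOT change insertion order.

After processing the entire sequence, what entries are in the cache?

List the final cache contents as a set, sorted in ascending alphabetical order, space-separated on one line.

Answer: G K M N O U W

Derivation:
FIFO simulation (capacity=7):
  1. access Q: MISS. Cache (old->new): [Q]
  2. access W: MISS. Cache (old->new): [Q W]
  3. access G: MISS. Cache (old->new): [Q W G]
  4. access W: HIT. Cache (old->new): [Q W G]
  5. access O: MISS. Cache (old->new): [Q W G O]
  6. access Q: HIT. Cache (old->new): [Q W G O]
  7. access Q: HIT. Cache (old->new): [Q W G O]
  8. access G: HIT. Cache (old->new): [Q W G O]
  9. access K: MISS. Cache (old->new): [Q W G O K]
  10. access U: MISS. Cache (old->new): [Q W G O K U]
  11. access Q: HIT. Cache (old->new): [Q W G O K U]
  12. access G: HIT. Cache (old->new): [Q W G O K U]
  13. access Q: HIT. Cache (old->new): [Q W G O K U]
  14. access K: HIT. Cache (old->new): [Q W G O K U]
  15. access W: HIT. Cache (old->new): [Q W G O K U]
  16. access N: MISS. Cache (old->new): [Q W G O K U N]
  17. access W: HIT. Cache (old->new): [Q W G O K U N]
  18. access W: HIT. Cache (old->new): [Q W G O K U N]
  19. access W: HIT. Cache (old->new): [Q W G O K U N]
  20. access O: HIT. Cache (old->new): [Q W G O K U N]
  21. access N: HIT. Cache (old->new): [Q W G O K U N]
  22. access Q: HIT. Cache (old->new): [Q W G O K U N]
  23. access N: HIT. Cache (old->new): [Q W G O K U N]
  24. access Q: HIT. Cache (old->new): [Q W G O K U N]
  25. access M: MISS, evict Q. Cache (old->new): [W G O K U N M]
  26. access U: HIT. Cache (old->new): [W G O K U N M]
  27. access U: HIT. Cache (old->new): [W G O K U N M]
  28. access M: HIT. Cache (old->new): [W G O K U N M]
  29. access W: HIT. Cache (old->new): [W G O K U N M]
  30. access K: HIT. Cache (old->new): [W G O K U N M]
  31. access M: HIT. Cache (old->new): [W G O K U N M]
Total: 23 hits, 8 misses, 1 evictions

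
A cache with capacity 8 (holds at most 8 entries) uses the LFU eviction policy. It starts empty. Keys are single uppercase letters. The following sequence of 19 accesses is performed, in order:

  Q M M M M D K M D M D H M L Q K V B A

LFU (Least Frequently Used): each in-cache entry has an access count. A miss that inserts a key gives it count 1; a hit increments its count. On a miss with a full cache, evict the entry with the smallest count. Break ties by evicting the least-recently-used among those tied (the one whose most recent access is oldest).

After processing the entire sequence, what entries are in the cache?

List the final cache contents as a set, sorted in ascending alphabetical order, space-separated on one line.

LFU simulation (capacity=8):
  1. access Q: MISS. Cache: [Q(c=1)]
  2. access M: MISS. Cache: [Q(c=1) M(c=1)]
  3. access M: HIT, count now 2. Cache: [Q(c=1) M(c=2)]
  4. access M: HIT, count now 3. Cache: [Q(c=1) M(c=3)]
  5. access M: HIT, count now 4. Cache: [Q(c=1) M(c=4)]
  6. access D: MISS. Cache: [Q(c=1) D(c=1) M(c=4)]
  7. access K: MISS. Cache: [Q(c=1) D(c=1) K(c=1) M(c=4)]
  8. access M: HIT, count now 5. Cache: [Q(c=1) D(c=1) K(c=1) M(c=5)]
  9. access D: HIT, count now 2. Cache: [Q(c=1) K(c=1) D(c=2) M(c=5)]
  10. access M: HIT, count now 6. Cache: [Q(c=1) K(c=1) D(c=2) M(c=6)]
  11. access D: HIT, count now 3. Cache: [Q(c=1) K(c=1) D(c=3) M(c=6)]
  12. access H: MISS. Cache: [Q(c=1) K(c=1) H(c=1) D(c=3) M(c=6)]
  13. access M: HIT, count now 7. Cache: [Q(c=1) K(c=1) H(c=1) D(c=3) M(c=7)]
  14. access L: MISS. Cache: [Q(c=1) K(c=1) H(c=1) L(c=1) D(c=3) M(c=7)]
  15. access Q: HIT, count now 2. Cache: [K(c=1) H(c=1) L(c=1) Q(c=2) D(c=3) M(c=7)]
  16. access K: HIT, count now 2. Cache: [H(c=1) L(c=1) Q(c=2) K(c=2) D(c=3) M(c=7)]
  17. access V: MISS. Cache: [H(c=1) L(c=1) V(c=1) Q(c=2) K(c=2) D(c=3) M(c=7)]
  18. access B: MISS. Cache: [H(c=1) L(c=1) V(c=1) B(c=1) Q(c=2) K(c=2) D(c=3) M(c=7)]
  19. access A: MISS, evict H(c=1). Cache: [L(c=1) V(c=1) B(c=1) A(c=1) Q(c=2) K(c=2) D(c=3) M(c=7)]
Total: 10 hits, 9 misses, 1 evictions

Answer: A B D K L M Q V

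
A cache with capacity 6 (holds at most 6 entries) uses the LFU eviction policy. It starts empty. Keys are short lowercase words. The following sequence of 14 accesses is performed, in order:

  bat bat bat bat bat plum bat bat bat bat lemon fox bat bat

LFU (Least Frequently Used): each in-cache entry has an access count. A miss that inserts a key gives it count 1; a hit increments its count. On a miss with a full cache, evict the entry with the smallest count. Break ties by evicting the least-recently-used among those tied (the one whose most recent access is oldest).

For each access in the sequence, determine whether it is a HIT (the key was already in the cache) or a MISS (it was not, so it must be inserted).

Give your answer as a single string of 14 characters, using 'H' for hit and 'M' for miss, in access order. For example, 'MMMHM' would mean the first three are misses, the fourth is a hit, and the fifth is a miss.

LFU simulation (capacity=6):
  1. access bat: MISS. Cache: [bat(c=1)]
  2. access bat: HIT, count now 2. Cache: [bat(c=2)]
  3. access bat: HIT, count now 3. Cache: [bat(c=3)]
  4. access bat: HIT, count now 4. Cache: [bat(c=4)]
  5. access bat: HIT, count now 5. Cache: [bat(c=5)]
  6. access plum: MISS. Cache: [plum(c=1) bat(c=5)]
  7. access bat: HIT, count now 6. Cache: [plum(c=1) bat(c=6)]
  8. access bat: HIT, count now 7. Cache: [plum(c=1) bat(c=7)]
  9. access bat: HIT, count now 8. Cache: [plum(c=1) bat(c=8)]
  10. access bat: HIT, count now 9. Cache: [plum(c=1) bat(c=9)]
  11. access lemon: MISS. Cache: [plum(c=1) lemon(c=1) bat(c=9)]
  12. access fox: MISS. Cache: [plum(c=1) lemon(c=1) fox(c=1) bat(c=9)]
  13. access bat: HIT, count now 10. Cache: [plum(c=1) lemon(c=1) fox(c=1) bat(c=10)]
  14. access bat: HIT, count now 11. Cache: [plum(c=1) lemon(c=1) fox(c=1) bat(c=11)]
Total: 10 hits, 4 misses, 0 evictions

Answer: MHHHHMHHHHMMHH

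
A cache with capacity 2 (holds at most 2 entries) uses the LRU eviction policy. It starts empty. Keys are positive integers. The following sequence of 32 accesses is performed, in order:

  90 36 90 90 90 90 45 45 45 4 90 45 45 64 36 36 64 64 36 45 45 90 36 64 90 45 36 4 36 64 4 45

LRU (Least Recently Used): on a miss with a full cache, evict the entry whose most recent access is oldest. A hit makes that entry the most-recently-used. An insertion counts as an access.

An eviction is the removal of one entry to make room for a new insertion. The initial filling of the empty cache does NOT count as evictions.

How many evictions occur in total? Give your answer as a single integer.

LRU simulation (capacity=2):
  1. access 90: MISS. Cache (LRU->MRU): [90]
  2. access 36: MISS. Cache (LRU->MRU): [90 36]
  3. access 90: HIT. Cache (LRU->MRU): [36 90]
  4. access 90: HIT. Cache (LRU->MRU): [36 90]
  5. access 90: HIT. Cache (LRU->MRU): [36 90]
  6. access 90: HIT. Cache (LRU->MRU): [36 90]
  7. access 45: MISS, evict 36. Cache (LRU->MRU): [90 45]
  8. access 45: HIT. Cache (LRU->MRU): [90 45]
  9. access 45: HIT. Cache (LRU->MRU): [90 45]
  10. access 4: MISS, evict 90. Cache (LRU->MRU): [45 4]
  11. access 90: MISS, evict 45. Cache (LRU->MRU): [4 90]
  12. access 45: MISS, evict 4. Cache (LRU->MRU): [90 45]
  13. access 45: HIT. Cache (LRU->MRU): [90 45]
  14. access 64: MISS, evict 90. Cache (LRU->MRU): [45 64]
  15. access 36: MISS, evict 45. Cache (LRU->MRU): [64 36]
  16. access 36: HIT. Cache (LRU->MRU): [64 36]
  17. access 64: HIT. Cache (LRU->MRU): [36 64]
  18. access 64: HIT. Cache (LRU->MRU): [36 64]
  19. access 36: HIT. Cache (LRU->MRU): [64 36]
  20. access 45: MISS, evict 64. Cache (LRU->MRU): [36 45]
  21. access 45: HIT. Cache (LRU->MRU): [36 45]
  22. access 90: MISS, evict 36. Cache (LRU->MRU): [45 90]
  23. access 36: MISS, evict 45. Cache (LRU->MRU): [90 36]
  24. access 64: MISS, evict 90. Cache (LRU->MRU): [36 64]
  25. access 90: MISS, evict 36. Cache (LRU->MRU): [64 90]
  26. access 45: MISS, evict 64. Cache (LRU->MRU): [90 45]
  27. access 36: MISS, evict 90. Cache (LRU->MRU): [45 36]
  28. access 4: MISS, evict 45. Cache (LRU->MRU): [36 4]
  29. access 36: HIT. Cache (LRU->MRU): [4 36]
  30. access 64: MISS, evict 4. Cache (LRU->MRU): [36 64]
  31. access 4: MISS, evict 36. Cache (LRU->MRU): [64 4]
  32. access 45: MISS, evict 64. Cache (LRU->MRU): [4 45]
Total: 13 hits, 19 misses, 17 evictions

Answer: 17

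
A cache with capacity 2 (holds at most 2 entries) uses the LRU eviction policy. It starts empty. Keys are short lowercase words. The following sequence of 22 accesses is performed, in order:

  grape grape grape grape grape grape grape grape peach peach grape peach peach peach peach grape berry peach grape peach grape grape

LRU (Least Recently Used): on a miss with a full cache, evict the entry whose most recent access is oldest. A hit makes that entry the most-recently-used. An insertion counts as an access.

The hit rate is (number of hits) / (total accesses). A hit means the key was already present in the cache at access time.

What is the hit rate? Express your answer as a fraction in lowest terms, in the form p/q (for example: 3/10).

Answer: 17/22

Derivation:
LRU simulation (capacity=2):
  1. access grape: MISS. Cache (LRU->MRU): [grape]
  2. access grape: HIT. Cache (LRU->MRU): [grape]
  3. access grape: HIT. Cache (LRU->MRU): [grape]
  4. access grape: HIT. Cache (LRU->MRU): [grape]
  5. access grape: HIT. Cache (LRU->MRU): [grape]
  6. access grape: HIT. Cache (LRU->MRU): [grape]
  7. access grape: HIT. Cache (LRU->MRU): [grape]
  8. access grape: HIT. Cache (LRU->MRU): [grape]
  9. access peach: MISS. Cache (LRU->MRU): [grape peach]
  10. access peach: HIT. Cache (LRU->MRU): [grape peach]
  11. access grape: HIT. Cache (LRU->MRU): [peach grape]
  12. access peach: HIT. Cache (LRU->MRU): [grape peach]
  13. access peach: HIT. Cache (LRU->MRU): [grape peach]
  14. access peach: HIT. Cache (LRU->MRU): [grape peach]
  15. access peach: HIT. Cache (LRU->MRU): [grape peach]
  16. access grape: HIT. Cache (LRU->MRU): [peach grape]
  17. access berry: MISS, evict peach. Cache (LRU->MRU): [grape berry]
  18. access peach: MISS, evict grape. Cache (LRU->MRU): [berry peach]
  19. access grape: MISS, evict berry. Cache (LRU->MRU): [peach grape]
  20. access peach: HIT. Cache (LRU->MRU): [grape peach]
  21. access grape: HIT. Cache (LRU->MRU): [peach grape]
  22. access grape: HIT. Cache (LRU->MRU): [peach grape]
Total: 17 hits, 5 misses, 3 evictions

Hit rate = 17/22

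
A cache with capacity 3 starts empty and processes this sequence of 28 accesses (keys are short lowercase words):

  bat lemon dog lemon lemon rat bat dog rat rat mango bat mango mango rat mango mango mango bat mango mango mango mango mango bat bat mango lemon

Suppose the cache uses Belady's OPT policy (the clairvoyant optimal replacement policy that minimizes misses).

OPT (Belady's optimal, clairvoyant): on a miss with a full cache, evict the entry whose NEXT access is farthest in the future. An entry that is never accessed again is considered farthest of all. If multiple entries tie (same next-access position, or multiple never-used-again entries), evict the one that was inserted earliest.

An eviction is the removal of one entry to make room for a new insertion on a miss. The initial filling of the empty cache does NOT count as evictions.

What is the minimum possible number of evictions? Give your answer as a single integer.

Answer: 3

Derivation:
OPT (Belady) simulation (capacity=3):
  1. access bat: MISS. Cache: [bat]
  2. access lemon: MISS. Cache: [bat lemon]
  3. access dog: MISS. Cache: [bat lemon dog]
  4. access lemon: HIT. Next use of lemon: step 5. Cache: [bat lemon dog]
  5. access lemon: HIT. Next use of lemon: step 28. Cache: [bat lemon dog]
  6. access rat: MISS, evict lemon (next use: step 28). Cache: [bat dog rat]
  7. access bat: HIT. Next use of bat: step 12. Cache: [bat dog rat]
  8. access dog: HIT. Next use of dog: never. Cache: [bat dog rat]
  9. access rat: HIT. Next use of rat: step 10. Cache: [bat dog rat]
  10. access rat: HIT. Next use of rat: step 15. Cache: [bat dog rat]
  11. access mango: MISS, evict dog (next use: never). Cache: [bat rat mango]
  12. access bat: HIT. Next use of bat: step 19. Cache: [bat rat mango]
  13. access mango: HIT. Next use of mango: step 14. Cache: [bat rat mango]
  14. access mango: HIT. Next use of mango: step 16. Cache: [bat rat mango]
  15. access rat: HIT. Next use of rat: never. Cache: [bat rat mango]
  16. access mango: HIT. Next use of mango: step 17. Cache: [bat rat mango]
  17. access mango: HIT. Next use of mango: step 18. Cache: [bat rat mango]
  18. access mango: HIT. Next use of mango: step 20. Cache: [bat rat mango]
  19. access bat: HIT. Next use of bat: step 25. Cache: [bat rat mango]
  20. access mango: HIT. Next use of mango: step 21. Cache: [bat rat mango]
  21. access mango: HIT. Next use of mango: step 22. Cache: [bat rat mango]
  22. access mango: HIT. Next use of mango: step 23. Cache: [bat rat mango]
  23. access mango: HIT. Next use of mango: step 24. Cache: [bat rat mango]
  24. access mango: HIT. Next use of mango: step 27. Cache: [bat rat mango]
  25. access bat: HIT. Next use of bat: step 26. Cache: [bat rat mango]
  26. access bat: HIT. Next use of bat: never. Cache: [bat rat mango]
  27. access mango: HIT. Next use of mango: never. Cache: [bat rat mango]
  28. access lemon: MISS, evict bat (next use: never). Cache: [rat mango lemon]
Total: 22 hits, 6 misses, 3 evictions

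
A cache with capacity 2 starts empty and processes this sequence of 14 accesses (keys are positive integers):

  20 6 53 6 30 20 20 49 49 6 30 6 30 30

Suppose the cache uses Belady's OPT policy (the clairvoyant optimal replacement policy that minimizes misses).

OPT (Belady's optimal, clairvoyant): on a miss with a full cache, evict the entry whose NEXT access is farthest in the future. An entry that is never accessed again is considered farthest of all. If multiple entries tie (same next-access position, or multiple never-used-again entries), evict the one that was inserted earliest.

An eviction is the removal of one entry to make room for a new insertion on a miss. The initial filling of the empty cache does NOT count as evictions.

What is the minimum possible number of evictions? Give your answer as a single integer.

Answer: 5

Derivation:
OPT (Belady) simulation (capacity=2):
  1. access 20: MISS. Cache: [20]
  2. access 6: MISS. Cache: [20 6]
  3. access 53: MISS, evict 20 (next use: step 6). Cache: [6 53]
  4. access 6: HIT. Next use of 6: step 10. Cache: [6 53]
  5. access 30: MISS, evict 53 (next use: never). Cache: [6 30]
  6. access 20: MISS, evict 30 (next use: step 11). Cache: [6 20]
  7. access 20: HIT. Next use of 20: never. Cache: [6 20]
  8. access 49: MISS, evict 20 (next use: never). Cache: [6 49]
  9. access 49: HIT. Next use of 49: never. Cache: [6 49]
  10. access 6: HIT. Next use of 6: step 12. Cache: [6 49]
  11. access 30: MISS, evict 49 (next use: never). Cache: [6 30]
  12. access 6: HIT. Next use of 6: never. Cache: [6 30]
  13. access 30: HIT. Next use of 30: step 14. Cache: [6 30]
  14. access 30: HIT. Next use of 30: never. Cache: [6 30]
Total: 7 hits, 7 misses, 5 evictions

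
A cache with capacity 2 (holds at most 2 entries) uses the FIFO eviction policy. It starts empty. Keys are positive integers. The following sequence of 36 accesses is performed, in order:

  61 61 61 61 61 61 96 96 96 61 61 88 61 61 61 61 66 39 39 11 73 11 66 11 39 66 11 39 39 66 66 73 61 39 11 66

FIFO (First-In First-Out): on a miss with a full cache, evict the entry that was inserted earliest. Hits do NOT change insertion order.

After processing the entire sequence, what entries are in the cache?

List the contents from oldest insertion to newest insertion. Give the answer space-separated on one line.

FIFO simulation (capacity=2):
  1. access 61: MISS. Cache (old->new): [61]
  2. access 61: HIT. Cache (old->new): [61]
  3. access 61: HIT. Cache (old->new): [61]
  4. access 61: HIT. Cache (old->new): [61]
  5. access 61: HIT. Cache (old->new): [61]
  6. access 61: HIT. Cache (old->new): [61]
  7. access 96: MISS. Cache (old->new): [61 96]
  8. access 96: HIT. Cache (old->new): [61 96]
  9. access 96: HIT. Cache (old->new): [61 96]
  10. access 61: HIT. Cache (old->new): [61 96]
  11. access 61: HIT. Cache (old->new): [61 96]
  12. access 88: MISS, evict 61. Cache (old->new): [96 88]
  13. access 61: MISS, evict 96. Cache (old->new): [88 61]
  14. access 61: HIT. Cache (old->new): [88 61]
  15. access 61: HIT. Cache (old->new): [88 61]
  16. access 61: HIT. Cache (old->new): [88 61]
  17. access 66: MISS, evict 88. Cache (old->new): [61 66]
  18. access 39: MISS, evict 61. Cache (old->new): [66 39]
  19. access 39: HIT. Cache (old->new): [66 39]
  20. access 11: MISS, evict 66. Cache (old->new): [39 11]
  21. access 73: MISS, evict 39. Cache (old->new): [11 73]
  22. access 11: HIT. Cache (old->new): [11 73]
  23. access 66: MISS, evict 11. Cache (old->new): [73 66]
  24. access 11: MISS, evict 73. Cache (old->new): [66 11]
  25. access 39: MISS, evict 66. Cache (old->new): [11 39]
  26. access 66: MISS, evict 11. Cache (old->new): [39 66]
  27. access 11: MISS, evict 39. Cache (old->new): [66 11]
  28. access 39: MISS, evict 66. Cache (old->new): [11 39]
  29. access 39: HIT. Cache (old->new): [11 39]
  30. access 66: MISS, evict 11. Cache (old->new): [39 66]
  31. access 66: HIT. Cache (old->new): [39 66]
  32. access 73: MISS, evict 39. Cache (old->new): [66 73]
  33. access 61: MISS, evict 66. Cache (old->new): [73 61]
  34. access 39: MISS, evict 73. Cache (old->new): [61 39]
  35. access 11: MISS, evict 61. Cache (old->new): [39 11]
  36. access 66: MISS, evict 39. Cache (old->new): [11 66]
Total: 16 hits, 20 misses, 18 evictions

Answer: 11 66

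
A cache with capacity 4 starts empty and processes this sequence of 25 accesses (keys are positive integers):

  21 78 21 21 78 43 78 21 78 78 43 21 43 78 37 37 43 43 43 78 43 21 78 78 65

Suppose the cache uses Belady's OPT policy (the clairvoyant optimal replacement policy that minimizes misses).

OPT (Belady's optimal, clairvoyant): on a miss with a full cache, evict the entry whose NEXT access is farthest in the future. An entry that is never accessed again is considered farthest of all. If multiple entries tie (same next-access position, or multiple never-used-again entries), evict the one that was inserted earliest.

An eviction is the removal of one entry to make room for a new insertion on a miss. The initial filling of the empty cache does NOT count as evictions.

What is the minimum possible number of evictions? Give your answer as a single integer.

OPT (Belady) simulation (capacity=4):
  1. access 21: MISS. Cache: [21]
  2. access 78: MISS. Cache: [21 78]
  3. access 21: HIT. Next use of 21: step 4. Cache: [21 78]
  4. access 21: HIT. Next use of 21: step 8. Cache: [21 78]
  5. access 78: HIT. Next use of 78: step 7. Cache: [21 78]
  6. access 43: MISS. Cache: [21 78 43]
  7. access 78: HIT. Next use of 78: step 9. Cache: [21 78 43]
  8. access 21: HIT. Next use of 21: step 12. Cache: [21 78 43]
  9. access 78: HIT. Next use of 78: step 10. Cache: [21 78 43]
  10. access 78: HIT. Next use of 78: step 14. Cache: [21 78 43]
  11. access 43: HIT. Next use of 43: step 13. Cache: [21 78 43]
  12. access 21: HIT. Next use of 21: step 22. Cache: [21 78 43]
  13. access 43: HIT. Next use of 43: step 17. Cache: [21 78 43]
  14. access 78: HIT. Next use of 78: step 20. Cache: [21 78 43]
  15. access 37: MISS. Cache: [21 78 43 37]
  16. access 37: HIT. Next use of 37: never. Cache: [21 78 43 37]
  17. access 43: HIT. Next use of 43: step 18. Cache: [21 78 43 37]
  18. access 43: HIT. Next use of 43: step 19. Cache: [21 78 43 37]
  19. access 43: HIT. Next use of 43: step 21. Cache: [21 78 43 37]
  20. access 78: HIT. Next use of 78: step 23. Cache: [21 78 43 37]
  21. access 43: HIT. Next use of 43: never. Cache: [21 78 43 37]
  22. access 21: HIT. Next use of 21: never. Cache: [21 78 43 37]
  23. access 78: HIT. Next use of 78: step 24. Cache: [21 78 43 37]
  24. access 78: HIT. Next use of 78: never. Cache: [21 78 43 37]
  25. access 65: MISS, evict 21 (next use: never). Cache: [78 43 37 65]
Total: 20 hits, 5 misses, 1 evictions

Answer: 1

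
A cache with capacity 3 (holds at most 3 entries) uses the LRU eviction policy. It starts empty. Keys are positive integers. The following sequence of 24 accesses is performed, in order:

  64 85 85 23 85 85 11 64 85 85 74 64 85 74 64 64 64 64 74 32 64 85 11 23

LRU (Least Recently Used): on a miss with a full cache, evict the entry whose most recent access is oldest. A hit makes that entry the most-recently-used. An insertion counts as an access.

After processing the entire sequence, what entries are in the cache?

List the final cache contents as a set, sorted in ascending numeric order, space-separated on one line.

Answer: 11 23 85

Derivation:
LRU simulation (capacity=3):
  1. access 64: MISS. Cache (LRU->MRU): [64]
  2. access 85: MISS. Cache (LRU->MRU): [64 85]
  3. access 85: HIT. Cache (LRU->MRU): [64 85]
  4. access 23: MISS. Cache (LRU->MRU): [64 85 23]
  5. access 85: HIT. Cache (LRU->MRU): [64 23 85]
  6. access 85: HIT. Cache (LRU->MRU): [64 23 85]
  7. access 11: MISS, evict 64. Cache (LRU->MRU): [23 85 11]
  8. access 64: MISS, evict 23. Cache (LRU->MRU): [85 11 64]
  9. access 85: HIT. Cache (LRU->MRU): [11 64 85]
  10. access 85: HIT. Cache (LRU->MRU): [11 64 85]
  11. access 74: MISS, evict 11. Cache (LRU->MRU): [64 85 74]
  12. access 64: HIT. Cache (LRU->MRU): [85 74 64]
  13. access 85: HIT. Cache (LRU->MRU): [74 64 85]
  14. access 74: HIT. Cache (LRU->MRU): [64 85 74]
  15. access 64: HIT. Cache (LRU->MRU): [85 74 64]
  16. access 64: HIT. Cache (LRU->MRU): [85 74 64]
  17. access 64: HIT. Cache (LRU->MRU): [85 74 64]
  18. access 64: HIT. Cache (LRU->MRU): [85 74 64]
  19. access 74: HIT. Cache (LRU->MRU): [85 64 74]
  20. access 32: MISS, evict 85. Cache (LRU->MRU): [64 74 32]
  21. access 64: HIT. Cache (LRU->MRU): [74 32 64]
  22. access 85: MISS, evict 74. Cache (LRU->MRU): [32 64 85]
  23. access 11: MISS, evict 32. Cache (LRU->MRU): [64 85 11]
  24. access 23: MISS, evict 64. Cache (LRU->MRU): [85 11 23]
Total: 14 hits, 10 misses, 7 evictions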